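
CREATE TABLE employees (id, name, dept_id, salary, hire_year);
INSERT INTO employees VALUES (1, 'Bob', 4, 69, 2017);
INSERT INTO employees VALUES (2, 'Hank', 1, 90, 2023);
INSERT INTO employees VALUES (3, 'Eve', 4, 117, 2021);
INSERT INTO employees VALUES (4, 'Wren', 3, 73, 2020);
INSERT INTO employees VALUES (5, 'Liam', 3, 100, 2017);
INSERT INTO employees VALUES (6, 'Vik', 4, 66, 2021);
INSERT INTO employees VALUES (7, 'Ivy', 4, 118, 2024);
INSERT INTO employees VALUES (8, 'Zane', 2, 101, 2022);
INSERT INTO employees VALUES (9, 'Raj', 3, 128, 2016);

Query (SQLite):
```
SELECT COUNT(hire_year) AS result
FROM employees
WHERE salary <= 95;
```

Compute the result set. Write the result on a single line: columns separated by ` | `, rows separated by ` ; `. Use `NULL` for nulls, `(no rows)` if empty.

4

Rows where salary <= 95 → hire_year values: [2017, 2023, 2020, 2021].
COUNT(hire_year) counts non-NULL values → 4.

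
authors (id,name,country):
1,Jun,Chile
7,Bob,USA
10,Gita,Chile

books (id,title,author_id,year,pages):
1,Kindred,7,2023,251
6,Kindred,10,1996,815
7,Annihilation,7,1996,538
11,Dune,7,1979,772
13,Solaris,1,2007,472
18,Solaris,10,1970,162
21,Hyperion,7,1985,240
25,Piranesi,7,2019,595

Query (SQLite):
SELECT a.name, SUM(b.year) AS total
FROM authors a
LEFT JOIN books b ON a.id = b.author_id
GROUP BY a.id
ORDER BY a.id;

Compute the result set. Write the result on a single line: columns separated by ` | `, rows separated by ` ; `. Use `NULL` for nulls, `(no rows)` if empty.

Jun | 2007 ; Bob | 10002 ; Gita | 3966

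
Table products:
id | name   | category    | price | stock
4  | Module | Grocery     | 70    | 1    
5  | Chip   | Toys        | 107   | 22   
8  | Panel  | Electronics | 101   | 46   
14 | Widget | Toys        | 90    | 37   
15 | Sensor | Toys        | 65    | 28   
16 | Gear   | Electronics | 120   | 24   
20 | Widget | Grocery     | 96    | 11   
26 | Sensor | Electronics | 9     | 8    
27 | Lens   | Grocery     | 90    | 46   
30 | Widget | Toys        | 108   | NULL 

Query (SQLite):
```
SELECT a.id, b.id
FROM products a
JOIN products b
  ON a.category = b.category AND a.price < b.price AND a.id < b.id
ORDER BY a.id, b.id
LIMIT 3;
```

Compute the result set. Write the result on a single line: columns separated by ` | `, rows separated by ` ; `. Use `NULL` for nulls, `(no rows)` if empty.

Pairs (a,b) with same category, a.price < b.price, a.id < b.id.
category groups: Electronics:{8,16,26} Grocery:{4,20,27} Toys:{5,14,15,30}
Ordered by (a.id, b.id); first 3.

4 | 20 ; 4 | 27 ; 5 | 30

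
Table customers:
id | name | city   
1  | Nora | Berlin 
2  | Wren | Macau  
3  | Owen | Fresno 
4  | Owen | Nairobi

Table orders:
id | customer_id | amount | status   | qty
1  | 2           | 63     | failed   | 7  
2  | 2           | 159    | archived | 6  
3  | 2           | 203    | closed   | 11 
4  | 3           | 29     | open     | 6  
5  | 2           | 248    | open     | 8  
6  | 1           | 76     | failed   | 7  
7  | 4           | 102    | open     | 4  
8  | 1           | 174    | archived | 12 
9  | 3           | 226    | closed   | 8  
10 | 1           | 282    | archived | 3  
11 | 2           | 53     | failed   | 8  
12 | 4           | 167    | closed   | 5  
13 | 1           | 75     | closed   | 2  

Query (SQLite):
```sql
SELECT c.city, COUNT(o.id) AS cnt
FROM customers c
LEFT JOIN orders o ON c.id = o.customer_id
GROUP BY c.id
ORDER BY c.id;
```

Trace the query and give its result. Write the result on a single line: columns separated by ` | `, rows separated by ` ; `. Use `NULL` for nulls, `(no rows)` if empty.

Berlin | 4 ; Macau | 5 ; Fresno | 2 ; Nairobi | 2

LEFT JOIN keeps every customers row; unmatched ones get NULL for orders columns.
Group by customers.id and compute COUNT(o.id). COUNT(col) of an all-NULL group is 0.
  1: ids {6, 8, 10, 13} → COUNT(o.id)=4
  2: ids {1, 2, 3, 5, 11} → COUNT(o.id)=5
  3: ids {4, 9} → COUNT(o.id)=2
  4: ids {7, 12} → COUNT(o.id)=2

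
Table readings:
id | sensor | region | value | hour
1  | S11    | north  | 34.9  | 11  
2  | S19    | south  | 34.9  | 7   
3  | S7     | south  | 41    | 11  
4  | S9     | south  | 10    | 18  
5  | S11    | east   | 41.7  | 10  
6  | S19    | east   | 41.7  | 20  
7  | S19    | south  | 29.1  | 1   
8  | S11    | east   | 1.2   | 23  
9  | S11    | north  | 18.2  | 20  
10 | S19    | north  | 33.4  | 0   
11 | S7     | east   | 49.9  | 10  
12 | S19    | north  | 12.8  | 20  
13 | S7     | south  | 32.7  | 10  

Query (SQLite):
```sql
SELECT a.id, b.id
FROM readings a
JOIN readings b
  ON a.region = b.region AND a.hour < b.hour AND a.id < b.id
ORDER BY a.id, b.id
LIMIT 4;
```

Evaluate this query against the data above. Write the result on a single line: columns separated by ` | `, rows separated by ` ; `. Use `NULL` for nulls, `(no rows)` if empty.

Pairs (a,b) with same region, a.hour < b.hour, a.id < b.id.
region groups: east:{5,6,8,11} north:{1,9,10,12} south:{2,3,4,7,13}
Ordered by (a.id, b.id); first 4.

1 | 9 ; 1 | 12 ; 2 | 3 ; 2 | 4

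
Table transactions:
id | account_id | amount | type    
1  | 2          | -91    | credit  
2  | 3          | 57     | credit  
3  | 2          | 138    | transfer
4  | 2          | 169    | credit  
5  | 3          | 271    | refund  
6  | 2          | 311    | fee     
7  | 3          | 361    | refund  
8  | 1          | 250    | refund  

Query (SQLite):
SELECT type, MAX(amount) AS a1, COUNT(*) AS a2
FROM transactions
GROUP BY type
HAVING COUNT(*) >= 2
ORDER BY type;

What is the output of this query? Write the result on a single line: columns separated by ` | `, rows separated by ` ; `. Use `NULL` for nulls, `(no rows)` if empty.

credit | 169 | 3 ; refund | 361 | 3

Group transactions by type.
Per group compute: MAX(amount), COUNT(*).
HAVING: drop groups with fewer than 2 rows.
  credit: ids {1, 2, 4} → MAX(amount)=169, COUNT(*)=3
  fee: ids {6} → MAX(amount)=311, COUNT(*)=1
  refund: ids {5, 7, 8} → MAX(amount)=361, COUNT(*)=3
  transfer: ids {3} → MAX(amount)=138, COUNT(*)=1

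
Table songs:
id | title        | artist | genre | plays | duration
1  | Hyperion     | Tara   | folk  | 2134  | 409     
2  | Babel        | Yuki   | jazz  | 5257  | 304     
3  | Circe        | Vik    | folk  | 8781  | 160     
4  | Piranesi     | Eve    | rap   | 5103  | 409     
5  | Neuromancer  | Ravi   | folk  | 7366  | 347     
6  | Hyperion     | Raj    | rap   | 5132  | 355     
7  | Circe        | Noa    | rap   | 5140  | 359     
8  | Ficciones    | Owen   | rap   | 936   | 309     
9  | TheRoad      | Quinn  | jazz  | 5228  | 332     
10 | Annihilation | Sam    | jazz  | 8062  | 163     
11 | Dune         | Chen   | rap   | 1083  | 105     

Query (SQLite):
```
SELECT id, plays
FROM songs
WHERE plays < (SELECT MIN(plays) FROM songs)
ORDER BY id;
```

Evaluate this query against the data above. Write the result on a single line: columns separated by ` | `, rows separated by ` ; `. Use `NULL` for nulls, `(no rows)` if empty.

(no rows)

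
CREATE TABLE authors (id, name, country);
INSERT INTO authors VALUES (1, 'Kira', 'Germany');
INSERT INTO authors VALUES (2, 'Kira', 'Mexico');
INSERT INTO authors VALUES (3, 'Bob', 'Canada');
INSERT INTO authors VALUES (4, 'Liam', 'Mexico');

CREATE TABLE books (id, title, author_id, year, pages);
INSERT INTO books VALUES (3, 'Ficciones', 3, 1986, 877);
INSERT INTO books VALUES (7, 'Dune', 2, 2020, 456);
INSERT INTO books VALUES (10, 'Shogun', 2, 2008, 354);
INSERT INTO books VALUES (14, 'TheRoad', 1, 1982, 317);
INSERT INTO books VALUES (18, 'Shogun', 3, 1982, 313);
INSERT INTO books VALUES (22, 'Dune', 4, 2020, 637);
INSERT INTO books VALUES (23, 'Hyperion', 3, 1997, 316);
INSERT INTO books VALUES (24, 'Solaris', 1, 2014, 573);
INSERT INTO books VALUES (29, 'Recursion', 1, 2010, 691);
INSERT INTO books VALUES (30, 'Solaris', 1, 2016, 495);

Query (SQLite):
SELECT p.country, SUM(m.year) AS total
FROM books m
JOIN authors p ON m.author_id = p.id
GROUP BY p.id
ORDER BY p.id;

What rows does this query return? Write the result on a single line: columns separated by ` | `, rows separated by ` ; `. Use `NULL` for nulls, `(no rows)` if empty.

Join each books row to its authors via author_id.
Group joined rows by authors.id; compute SUM(m.year) per group.
  1: ids {14, 24, 29, 30} → SUM(m.year)=8022
  2: ids {7, 10} → SUM(m.year)=4028
  3: ids {3, 18, 23} → SUM(m.year)=5965
  4: ids {22} → SUM(m.year)=2020

Germany | 8022 ; Mexico | 4028 ; Canada | 5965 ; Mexico | 2020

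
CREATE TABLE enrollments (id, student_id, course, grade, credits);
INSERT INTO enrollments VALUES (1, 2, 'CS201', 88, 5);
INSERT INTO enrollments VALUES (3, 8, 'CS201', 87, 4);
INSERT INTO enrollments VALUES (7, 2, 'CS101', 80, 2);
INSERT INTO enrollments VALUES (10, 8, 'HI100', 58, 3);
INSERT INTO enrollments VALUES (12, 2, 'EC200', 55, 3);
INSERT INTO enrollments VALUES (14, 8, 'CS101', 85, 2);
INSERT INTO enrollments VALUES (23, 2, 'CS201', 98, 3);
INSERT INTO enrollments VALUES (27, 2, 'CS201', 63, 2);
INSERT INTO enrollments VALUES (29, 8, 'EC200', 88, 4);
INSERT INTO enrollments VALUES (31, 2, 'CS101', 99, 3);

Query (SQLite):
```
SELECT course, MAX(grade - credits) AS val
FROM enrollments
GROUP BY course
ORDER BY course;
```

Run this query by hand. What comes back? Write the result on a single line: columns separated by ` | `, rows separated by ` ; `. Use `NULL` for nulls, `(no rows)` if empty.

For each row compute grade - credits.
Group by course; take MAX of the expression per group.
  CS101: ids {7, 14, 31} → MAX(grade - credits)=96
  CS201: ids {1, 3, 23, 27} → MAX(grade - credits)=95
  EC200: ids {12, 29} → MAX(grade - credits)=84
  HI100: ids {10} → MAX(grade - credits)=55

CS101 | 96 ; CS201 | 95 ; EC200 | 84 ; HI100 | 55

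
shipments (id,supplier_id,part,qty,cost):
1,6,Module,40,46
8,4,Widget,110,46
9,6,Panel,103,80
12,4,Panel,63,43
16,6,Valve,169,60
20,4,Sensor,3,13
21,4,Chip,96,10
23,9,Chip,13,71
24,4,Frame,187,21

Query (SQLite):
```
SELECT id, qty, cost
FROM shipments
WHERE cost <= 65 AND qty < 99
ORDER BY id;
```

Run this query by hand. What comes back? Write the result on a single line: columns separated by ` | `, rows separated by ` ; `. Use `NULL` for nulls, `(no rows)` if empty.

cost <= 65: ids {1, 8, 12, 16, 20, 21, 24}
qty < 99: ids {1, 12, 20, 21, 23}
Combine with AND.

1 | 40 | 46 ; 12 | 63 | 43 ; 20 | 3 | 13 ; 21 | 96 | 10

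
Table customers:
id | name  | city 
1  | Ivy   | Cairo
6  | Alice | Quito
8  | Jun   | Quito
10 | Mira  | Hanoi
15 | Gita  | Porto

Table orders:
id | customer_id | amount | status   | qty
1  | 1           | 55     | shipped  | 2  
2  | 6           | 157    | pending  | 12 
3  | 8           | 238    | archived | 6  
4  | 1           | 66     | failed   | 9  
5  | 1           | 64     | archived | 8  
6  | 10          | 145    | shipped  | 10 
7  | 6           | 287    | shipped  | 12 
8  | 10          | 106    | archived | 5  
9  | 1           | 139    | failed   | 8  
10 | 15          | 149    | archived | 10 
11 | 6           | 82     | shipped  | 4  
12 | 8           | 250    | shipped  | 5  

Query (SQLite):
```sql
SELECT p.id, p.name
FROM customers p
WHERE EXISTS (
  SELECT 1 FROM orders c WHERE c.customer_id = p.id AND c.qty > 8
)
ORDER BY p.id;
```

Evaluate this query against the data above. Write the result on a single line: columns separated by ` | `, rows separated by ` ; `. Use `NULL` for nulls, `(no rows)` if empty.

1 | Ivy ; 6 | Alice ; 10 | Mira ; 15 | Gita

For each customers row, check whether any orders with matching customer_id has qty > 8.
Keep rows where that is true.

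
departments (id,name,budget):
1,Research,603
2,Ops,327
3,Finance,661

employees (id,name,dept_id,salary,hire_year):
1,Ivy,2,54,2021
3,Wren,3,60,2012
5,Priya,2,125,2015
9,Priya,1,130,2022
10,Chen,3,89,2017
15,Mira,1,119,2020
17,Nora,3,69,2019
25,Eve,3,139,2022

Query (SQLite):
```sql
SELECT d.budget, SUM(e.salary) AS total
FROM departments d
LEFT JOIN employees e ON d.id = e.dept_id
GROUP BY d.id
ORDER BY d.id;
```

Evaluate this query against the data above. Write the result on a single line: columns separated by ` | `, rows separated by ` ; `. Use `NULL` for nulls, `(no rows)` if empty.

LEFT JOIN keeps every departments row; unmatched ones get NULL for employees columns.
Group by departments.id and compute SUM(e.salary). SUM over an all-NULL group is NULL.
  1: ids {9, 15} → SUM(e.salary)=249
  2: ids {1, 5} → SUM(e.salary)=179
  3: ids {3, 10, 17, 25} → SUM(e.salary)=357

603 | 249 ; 327 | 179 ; 661 | 357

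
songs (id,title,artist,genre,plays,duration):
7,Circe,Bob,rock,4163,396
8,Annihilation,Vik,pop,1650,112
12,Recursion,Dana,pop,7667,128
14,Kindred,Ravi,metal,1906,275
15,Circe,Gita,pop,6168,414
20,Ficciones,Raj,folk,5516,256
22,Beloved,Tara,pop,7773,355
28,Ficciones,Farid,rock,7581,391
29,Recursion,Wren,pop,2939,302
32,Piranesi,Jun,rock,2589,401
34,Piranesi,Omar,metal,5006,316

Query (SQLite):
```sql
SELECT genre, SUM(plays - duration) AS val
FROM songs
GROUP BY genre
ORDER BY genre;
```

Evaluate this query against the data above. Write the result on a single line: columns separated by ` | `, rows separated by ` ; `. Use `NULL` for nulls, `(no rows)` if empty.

folk | 5260 ; metal | 6321 ; pop | 24886 ; rock | 13145

For each row compute plays - duration.
Group by genre; take SUM of the expression per group.
  folk: ids {20} → SUM(plays - duration)=5260
  metal: ids {14, 34} → SUM(plays - duration)=6321
  pop: ids {8, 12, 15, 22, 29} → SUM(plays - duration)=24886
  rock: ids {7, 28, 32} → SUM(plays - duration)=13145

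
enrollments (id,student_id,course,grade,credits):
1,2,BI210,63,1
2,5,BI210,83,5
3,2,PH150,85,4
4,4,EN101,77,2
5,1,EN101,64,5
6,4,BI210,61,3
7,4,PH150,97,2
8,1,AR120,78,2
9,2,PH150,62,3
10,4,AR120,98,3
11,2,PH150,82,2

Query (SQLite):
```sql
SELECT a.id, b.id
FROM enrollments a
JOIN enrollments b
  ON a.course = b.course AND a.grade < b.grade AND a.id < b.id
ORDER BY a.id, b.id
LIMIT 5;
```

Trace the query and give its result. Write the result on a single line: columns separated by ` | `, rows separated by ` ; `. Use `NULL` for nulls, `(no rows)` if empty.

1 | 2 ; 3 | 7 ; 8 | 10 ; 9 | 11

Pairs (a,b) with same course, a.grade < b.grade, a.id < b.id.
course groups: AR120:{8,10} BI210:{1,2,6} EN101:{4,5} PH150:{3,7,9,11}
Ordered by (a.id, b.id); first 5.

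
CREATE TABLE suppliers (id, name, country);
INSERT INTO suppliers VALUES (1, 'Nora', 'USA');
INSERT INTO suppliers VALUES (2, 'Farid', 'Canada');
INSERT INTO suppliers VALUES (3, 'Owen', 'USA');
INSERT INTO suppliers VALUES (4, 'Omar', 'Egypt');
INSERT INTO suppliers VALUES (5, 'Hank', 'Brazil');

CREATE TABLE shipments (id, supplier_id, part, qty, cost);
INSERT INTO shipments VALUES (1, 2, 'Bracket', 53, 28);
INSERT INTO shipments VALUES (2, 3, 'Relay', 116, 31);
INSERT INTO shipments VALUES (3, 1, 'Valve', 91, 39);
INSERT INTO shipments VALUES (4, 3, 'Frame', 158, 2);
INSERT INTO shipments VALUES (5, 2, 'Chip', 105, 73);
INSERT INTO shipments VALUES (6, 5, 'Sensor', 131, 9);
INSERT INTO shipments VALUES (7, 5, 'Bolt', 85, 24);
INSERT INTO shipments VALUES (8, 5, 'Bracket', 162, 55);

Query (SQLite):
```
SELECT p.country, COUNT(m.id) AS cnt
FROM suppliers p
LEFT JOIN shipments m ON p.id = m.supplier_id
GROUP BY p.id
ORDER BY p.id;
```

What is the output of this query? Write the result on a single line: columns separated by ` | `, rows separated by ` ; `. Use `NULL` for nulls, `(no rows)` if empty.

USA | 1 ; Canada | 2 ; USA | 2 ; Egypt | 0 ; Brazil | 3

LEFT JOIN keeps every suppliers row; unmatched ones get NULL for shipments columns.
Group by suppliers.id and compute COUNT(m.id). COUNT(col) of an all-NULL group is 0.
  1: ids {3} → COUNT(m.id)=1
  2: ids {1, 5} → COUNT(m.id)=2
  3: ids {2, 4} → COUNT(m.id)=2
  4: ids {—} → COUNT(m.id)=0
  5: ids {6, 7, 8} → COUNT(m.id)=3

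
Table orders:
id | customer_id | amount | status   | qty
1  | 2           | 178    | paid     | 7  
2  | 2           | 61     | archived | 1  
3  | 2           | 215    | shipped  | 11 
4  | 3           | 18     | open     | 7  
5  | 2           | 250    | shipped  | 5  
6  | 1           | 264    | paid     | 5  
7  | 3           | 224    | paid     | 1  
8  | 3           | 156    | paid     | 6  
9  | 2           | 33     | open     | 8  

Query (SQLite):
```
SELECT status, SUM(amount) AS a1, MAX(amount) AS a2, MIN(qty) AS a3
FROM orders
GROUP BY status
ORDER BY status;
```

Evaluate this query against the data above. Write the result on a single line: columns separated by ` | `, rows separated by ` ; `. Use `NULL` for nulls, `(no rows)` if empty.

Group orders by status.
Per group compute: SUM(amount), MAX(amount), MIN(qty).
  archived: ids {2} → SUM(amount)=61, MAX(amount)=61, MIN(qty)=1
  open: ids {4, 9} → SUM(amount)=51, MAX(amount)=33, MIN(qty)=7
  paid: ids {1, 6, 7, 8} → SUM(amount)=822, MAX(amount)=264, MIN(qty)=1
  shipped: ids {3, 5} → SUM(amount)=465, MAX(amount)=250, MIN(qty)=5

archived | 61 | 61 | 1 ; open | 51 | 33 | 7 ; paid | 822 | 264 | 1 ; shipped | 465 | 250 | 5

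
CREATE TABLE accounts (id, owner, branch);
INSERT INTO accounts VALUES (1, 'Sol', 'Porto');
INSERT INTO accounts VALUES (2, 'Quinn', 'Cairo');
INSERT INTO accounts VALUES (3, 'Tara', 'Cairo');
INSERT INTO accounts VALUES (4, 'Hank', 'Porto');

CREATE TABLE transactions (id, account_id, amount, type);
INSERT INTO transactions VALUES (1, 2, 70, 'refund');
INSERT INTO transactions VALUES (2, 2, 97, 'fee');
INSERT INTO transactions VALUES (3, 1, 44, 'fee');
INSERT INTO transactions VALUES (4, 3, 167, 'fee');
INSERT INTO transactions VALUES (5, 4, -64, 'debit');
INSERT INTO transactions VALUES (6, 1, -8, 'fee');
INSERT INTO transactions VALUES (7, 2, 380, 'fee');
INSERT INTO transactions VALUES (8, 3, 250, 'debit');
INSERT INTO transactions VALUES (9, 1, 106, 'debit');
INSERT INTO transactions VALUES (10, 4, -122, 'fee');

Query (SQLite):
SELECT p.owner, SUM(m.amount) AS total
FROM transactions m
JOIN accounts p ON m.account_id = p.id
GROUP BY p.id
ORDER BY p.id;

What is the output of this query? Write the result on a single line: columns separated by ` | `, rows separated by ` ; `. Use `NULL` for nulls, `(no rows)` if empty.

Join each transactions row to its accounts via account_id.
Group joined rows by accounts.id; compute SUM(m.amount) per group.
  1: ids {3, 6, 9} → SUM(m.amount)=142
  2: ids {1, 2, 7} → SUM(m.amount)=547
  3: ids {4, 8} → SUM(m.amount)=417
  4: ids {5, 10} → SUM(m.amount)=-186

Sol | 142 ; Quinn | 547 ; Tara | 417 ; Hank | -186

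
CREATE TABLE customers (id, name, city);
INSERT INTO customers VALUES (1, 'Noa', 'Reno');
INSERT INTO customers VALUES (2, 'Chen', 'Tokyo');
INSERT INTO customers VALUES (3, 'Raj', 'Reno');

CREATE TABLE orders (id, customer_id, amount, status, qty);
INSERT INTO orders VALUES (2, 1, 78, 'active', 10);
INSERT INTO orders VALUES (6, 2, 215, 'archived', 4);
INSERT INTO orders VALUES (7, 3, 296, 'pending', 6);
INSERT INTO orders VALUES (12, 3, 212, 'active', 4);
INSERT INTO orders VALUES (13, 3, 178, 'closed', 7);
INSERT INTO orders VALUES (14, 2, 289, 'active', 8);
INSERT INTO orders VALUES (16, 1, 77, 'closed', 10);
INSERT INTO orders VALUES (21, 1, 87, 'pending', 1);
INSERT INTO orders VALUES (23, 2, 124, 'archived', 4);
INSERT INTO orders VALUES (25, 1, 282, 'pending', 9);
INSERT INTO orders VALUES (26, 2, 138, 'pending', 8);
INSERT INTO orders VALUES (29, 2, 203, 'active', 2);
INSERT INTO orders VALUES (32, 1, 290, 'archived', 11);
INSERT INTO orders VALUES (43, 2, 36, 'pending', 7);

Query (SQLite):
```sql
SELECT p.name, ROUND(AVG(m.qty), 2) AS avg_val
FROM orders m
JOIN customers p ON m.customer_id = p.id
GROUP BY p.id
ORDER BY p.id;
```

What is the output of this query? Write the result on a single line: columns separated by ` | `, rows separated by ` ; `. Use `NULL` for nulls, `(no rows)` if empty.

Noa | 8.2 ; Chen | 5.5 ; Raj | 5.67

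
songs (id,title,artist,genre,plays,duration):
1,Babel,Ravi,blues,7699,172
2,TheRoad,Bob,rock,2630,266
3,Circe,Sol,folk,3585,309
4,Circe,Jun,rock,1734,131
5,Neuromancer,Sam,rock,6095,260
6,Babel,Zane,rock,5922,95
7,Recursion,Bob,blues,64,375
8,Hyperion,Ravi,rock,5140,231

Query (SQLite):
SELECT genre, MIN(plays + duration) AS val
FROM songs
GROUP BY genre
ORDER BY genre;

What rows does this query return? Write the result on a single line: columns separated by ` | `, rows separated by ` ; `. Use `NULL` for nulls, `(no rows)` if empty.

blues | 439 ; folk | 3894 ; rock | 1865

For each row compute plays + duration.
Group by genre; take MIN of the expression per group.
  blues: ids {1, 7} → MIN(plays + duration)=439
  folk: ids {3} → MIN(plays + duration)=3894
  rock: ids {2, 4, 5, 6, 8} → MIN(plays + duration)=1865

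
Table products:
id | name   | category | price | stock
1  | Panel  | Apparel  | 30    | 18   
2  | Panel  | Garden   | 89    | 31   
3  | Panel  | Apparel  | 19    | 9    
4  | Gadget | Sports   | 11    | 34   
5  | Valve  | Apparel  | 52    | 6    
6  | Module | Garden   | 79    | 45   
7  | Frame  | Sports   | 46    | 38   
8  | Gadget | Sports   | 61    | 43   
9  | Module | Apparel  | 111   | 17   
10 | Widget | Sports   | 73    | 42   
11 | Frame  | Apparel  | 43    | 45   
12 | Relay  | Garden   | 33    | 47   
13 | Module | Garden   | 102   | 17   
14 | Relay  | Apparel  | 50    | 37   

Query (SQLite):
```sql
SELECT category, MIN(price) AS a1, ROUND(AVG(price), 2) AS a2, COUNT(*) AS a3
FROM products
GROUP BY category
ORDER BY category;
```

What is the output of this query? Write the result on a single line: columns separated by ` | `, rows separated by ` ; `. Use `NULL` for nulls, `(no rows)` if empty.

Apparel | 19 | 50.83 | 6 ; Garden | 33 | 75.75 | 4 ; Sports | 11 | 47.75 | 4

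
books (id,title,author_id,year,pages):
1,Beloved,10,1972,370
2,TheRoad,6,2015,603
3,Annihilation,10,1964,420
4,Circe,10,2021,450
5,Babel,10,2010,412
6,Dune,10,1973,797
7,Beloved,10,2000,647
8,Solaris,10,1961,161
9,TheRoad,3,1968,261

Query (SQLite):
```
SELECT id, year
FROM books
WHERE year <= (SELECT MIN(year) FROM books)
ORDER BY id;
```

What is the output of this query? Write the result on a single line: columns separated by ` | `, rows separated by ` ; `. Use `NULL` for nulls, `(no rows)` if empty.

Scalar subquery: MIN(year) over all books rows = 1961.
Keep rows where year <= that value.

8 | 1961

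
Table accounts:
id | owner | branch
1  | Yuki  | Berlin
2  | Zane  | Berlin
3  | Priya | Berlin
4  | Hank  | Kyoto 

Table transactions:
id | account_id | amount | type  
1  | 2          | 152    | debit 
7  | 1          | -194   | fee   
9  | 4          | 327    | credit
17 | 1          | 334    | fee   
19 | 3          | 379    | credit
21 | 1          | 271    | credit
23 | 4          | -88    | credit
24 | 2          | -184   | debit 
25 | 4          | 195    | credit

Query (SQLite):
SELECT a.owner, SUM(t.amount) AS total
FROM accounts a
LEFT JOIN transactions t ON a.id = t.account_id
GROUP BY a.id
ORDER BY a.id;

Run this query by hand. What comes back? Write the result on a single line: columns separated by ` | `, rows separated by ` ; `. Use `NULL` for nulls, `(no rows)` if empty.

LEFT JOIN keeps every accounts row; unmatched ones get NULL for transactions columns.
Group by accounts.id and compute SUM(t.amount). SUM over an all-NULL group is NULL.
  1: ids {7, 17, 21} → SUM(t.amount)=411
  2: ids {1, 24} → SUM(t.amount)=-32
  3: ids {19} → SUM(t.amount)=379
  4: ids {9, 23, 25} → SUM(t.amount)=434

Yuki | 411 ; Zane | -32 ; Priya | 379 ; Hank | 434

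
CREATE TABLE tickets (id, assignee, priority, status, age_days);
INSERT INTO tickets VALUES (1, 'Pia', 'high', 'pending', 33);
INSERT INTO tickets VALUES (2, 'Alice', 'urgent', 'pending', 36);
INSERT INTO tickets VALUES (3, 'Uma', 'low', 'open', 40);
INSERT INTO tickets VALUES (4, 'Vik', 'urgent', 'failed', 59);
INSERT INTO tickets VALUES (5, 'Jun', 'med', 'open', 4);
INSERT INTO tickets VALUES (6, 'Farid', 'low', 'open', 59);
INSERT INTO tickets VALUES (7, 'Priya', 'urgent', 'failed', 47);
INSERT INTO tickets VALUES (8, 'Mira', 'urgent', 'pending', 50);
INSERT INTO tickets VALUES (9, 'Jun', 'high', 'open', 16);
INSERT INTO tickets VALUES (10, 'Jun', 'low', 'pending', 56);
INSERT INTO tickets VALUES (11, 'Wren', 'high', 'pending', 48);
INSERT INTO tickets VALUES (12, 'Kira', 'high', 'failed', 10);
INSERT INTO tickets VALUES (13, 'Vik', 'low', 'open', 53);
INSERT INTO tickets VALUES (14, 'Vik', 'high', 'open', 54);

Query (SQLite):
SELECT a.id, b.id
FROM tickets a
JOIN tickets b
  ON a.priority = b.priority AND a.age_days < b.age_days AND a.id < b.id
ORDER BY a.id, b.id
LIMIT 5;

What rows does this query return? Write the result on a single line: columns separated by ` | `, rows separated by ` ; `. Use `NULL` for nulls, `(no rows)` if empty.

Pairs (a,b) with same priority, a.age_days < b.age_days, a.id < b.id.
priority groups: high:{1,9,11,12,14} low:{3,6,10,13} med:{5} urgent:{2,4,7,8}
Ordered by (a.id, b.id); first 5.

1 | 11 ; 1 | 14 ; 2 | 4 ; 2 | 7 ; 2 | 8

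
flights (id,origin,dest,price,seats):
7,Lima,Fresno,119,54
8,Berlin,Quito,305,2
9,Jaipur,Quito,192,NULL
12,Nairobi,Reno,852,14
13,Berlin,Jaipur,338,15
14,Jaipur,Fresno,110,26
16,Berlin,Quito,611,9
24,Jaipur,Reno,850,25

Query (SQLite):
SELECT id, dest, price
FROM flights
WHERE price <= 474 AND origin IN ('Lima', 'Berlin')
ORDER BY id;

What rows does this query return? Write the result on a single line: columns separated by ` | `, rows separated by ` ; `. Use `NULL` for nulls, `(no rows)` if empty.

price <= 474: ids {7, 8, 9, 13, 14}
origin IN ('Lima', 'Berlin'): ids {7, 8, 13, 16}
Combine with AND.

7 | Fresno | 119 ; 8 | Quito | 305 ; 13 | Jaipur | 338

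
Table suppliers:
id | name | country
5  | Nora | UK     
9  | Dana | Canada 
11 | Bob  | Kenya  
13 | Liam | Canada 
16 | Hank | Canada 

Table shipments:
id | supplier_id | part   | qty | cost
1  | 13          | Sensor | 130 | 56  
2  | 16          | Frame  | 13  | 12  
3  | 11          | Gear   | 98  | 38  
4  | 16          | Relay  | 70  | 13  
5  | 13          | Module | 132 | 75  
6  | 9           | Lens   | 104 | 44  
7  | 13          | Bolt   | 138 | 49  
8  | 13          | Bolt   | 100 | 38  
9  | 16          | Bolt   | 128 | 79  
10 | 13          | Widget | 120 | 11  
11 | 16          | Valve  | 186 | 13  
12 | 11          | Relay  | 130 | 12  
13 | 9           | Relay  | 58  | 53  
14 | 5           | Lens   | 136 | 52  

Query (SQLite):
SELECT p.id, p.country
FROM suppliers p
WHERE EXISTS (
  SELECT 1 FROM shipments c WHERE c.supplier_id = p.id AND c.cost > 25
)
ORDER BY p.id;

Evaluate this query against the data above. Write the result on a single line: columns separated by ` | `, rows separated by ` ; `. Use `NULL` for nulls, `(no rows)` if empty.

For each suppliers row, check whether any shipments with matching supplier_id has cost > 25.
Keep rows where that is true.

5 | UK ; 9 | Canada ; 11 | Kenya ; 13 | Canada ; 16 | Canada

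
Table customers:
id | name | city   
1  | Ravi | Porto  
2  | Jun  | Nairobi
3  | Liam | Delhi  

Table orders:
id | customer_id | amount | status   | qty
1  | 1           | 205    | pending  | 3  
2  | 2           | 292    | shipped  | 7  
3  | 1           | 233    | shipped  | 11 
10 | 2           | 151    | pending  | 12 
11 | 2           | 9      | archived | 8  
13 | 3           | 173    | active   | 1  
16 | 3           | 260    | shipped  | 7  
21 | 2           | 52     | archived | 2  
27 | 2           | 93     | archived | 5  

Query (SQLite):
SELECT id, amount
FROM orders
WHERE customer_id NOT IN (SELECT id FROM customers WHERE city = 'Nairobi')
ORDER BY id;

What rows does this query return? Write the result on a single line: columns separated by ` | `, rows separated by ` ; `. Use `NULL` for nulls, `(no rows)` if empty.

1 | 205 ; 3 | 233 ; 13 | 173 ; 16 | 260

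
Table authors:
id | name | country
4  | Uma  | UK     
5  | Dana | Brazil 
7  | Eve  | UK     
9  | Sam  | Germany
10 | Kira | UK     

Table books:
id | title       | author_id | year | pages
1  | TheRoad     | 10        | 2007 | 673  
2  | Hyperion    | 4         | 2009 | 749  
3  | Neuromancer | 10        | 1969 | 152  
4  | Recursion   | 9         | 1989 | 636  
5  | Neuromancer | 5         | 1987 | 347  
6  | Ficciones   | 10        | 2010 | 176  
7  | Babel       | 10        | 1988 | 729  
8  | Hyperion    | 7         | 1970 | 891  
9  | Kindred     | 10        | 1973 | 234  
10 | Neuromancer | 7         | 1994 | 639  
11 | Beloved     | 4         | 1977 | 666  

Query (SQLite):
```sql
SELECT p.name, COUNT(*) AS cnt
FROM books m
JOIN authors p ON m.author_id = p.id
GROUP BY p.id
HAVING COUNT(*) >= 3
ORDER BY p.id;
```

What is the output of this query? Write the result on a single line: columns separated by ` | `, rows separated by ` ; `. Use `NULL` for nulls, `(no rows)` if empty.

Join each books row to its authors via author_id.
Group joined rows by authors.id; compute COUNT(*) per group.
HAVING: keep groups with count ≥ 3.
  4: ids {2, 11} → COUNT(*)=2
  5: ids {5} → COUNT(*)=1
  7: ids {8, 10} → COUNT(*)=2
  9: ids {4} → COUNT(*)=1
  10: ids {1, 3, 6, 7, 9} → COUNT(*)=5

Kira | 5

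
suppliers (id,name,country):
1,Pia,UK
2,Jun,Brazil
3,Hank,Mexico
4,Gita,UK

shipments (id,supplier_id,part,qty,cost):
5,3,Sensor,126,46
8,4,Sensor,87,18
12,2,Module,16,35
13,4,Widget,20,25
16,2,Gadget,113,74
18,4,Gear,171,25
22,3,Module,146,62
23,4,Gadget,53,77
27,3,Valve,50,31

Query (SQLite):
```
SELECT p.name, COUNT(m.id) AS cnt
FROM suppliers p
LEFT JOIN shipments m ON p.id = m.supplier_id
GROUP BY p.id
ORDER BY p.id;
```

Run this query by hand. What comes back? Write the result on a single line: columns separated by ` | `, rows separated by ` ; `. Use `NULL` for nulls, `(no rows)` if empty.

Pia | 0 ; Jun | 2 ; Hank | 3 ; Gita | 4

LEFT JOIN keeps every suppliers row; unmatched ones get NULL for shipments columns.
Group by suppliers.id and compute COUNT(m.id). COUNT(col) of an all-NULL group is 0.
  1: ids {—} → COUNT(m.id)=0
  2: ids {12, 16} → COUNT(m.id)=2
  3: ids {5, 22, 27} → COUNT(m.id)=3
  4: ids {8, 13, 18, 23} → COUNT(m.id)=4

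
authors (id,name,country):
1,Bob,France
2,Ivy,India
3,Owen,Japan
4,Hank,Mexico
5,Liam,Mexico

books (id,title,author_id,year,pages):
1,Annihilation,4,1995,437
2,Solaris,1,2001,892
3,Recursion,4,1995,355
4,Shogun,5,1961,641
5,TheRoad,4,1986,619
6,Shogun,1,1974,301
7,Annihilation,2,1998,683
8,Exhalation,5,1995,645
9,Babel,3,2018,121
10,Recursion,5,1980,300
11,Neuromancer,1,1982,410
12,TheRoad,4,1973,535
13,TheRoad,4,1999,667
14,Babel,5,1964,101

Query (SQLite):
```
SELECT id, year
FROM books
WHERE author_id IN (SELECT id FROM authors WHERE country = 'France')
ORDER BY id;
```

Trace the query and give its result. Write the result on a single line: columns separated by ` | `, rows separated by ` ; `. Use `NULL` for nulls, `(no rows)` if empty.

Inner query: authors.id where country = 'France'.
Outer: keep books rows whose author_id is in that set.
Inner query → {1}

2 | 2001 ; 6 | 1974 ; 11 | 1982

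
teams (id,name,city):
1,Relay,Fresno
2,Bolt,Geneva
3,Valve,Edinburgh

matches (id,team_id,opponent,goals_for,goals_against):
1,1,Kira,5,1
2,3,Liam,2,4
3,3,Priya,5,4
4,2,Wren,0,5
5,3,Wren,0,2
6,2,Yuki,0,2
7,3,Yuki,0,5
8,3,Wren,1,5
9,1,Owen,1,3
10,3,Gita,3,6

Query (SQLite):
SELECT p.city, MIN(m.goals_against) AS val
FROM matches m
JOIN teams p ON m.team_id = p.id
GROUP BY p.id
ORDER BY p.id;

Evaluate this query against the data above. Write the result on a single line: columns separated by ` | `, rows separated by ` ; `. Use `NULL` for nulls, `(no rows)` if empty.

Fresno | 1 ; Geneva | 2 ; Edinburgh | 2

Join each matches row to its teams via team_id.
Group joined rows by teams.id; compute MIN(m.goals_against) per group.
  1: ids {1, 9} → MIN(m.goals_against)=1
  2: ids {4, 6} → MIN(m.goals_against)=2
  3: ids {2, 3, 5, 7, 8, 10} → MIN(m.goals_against)=2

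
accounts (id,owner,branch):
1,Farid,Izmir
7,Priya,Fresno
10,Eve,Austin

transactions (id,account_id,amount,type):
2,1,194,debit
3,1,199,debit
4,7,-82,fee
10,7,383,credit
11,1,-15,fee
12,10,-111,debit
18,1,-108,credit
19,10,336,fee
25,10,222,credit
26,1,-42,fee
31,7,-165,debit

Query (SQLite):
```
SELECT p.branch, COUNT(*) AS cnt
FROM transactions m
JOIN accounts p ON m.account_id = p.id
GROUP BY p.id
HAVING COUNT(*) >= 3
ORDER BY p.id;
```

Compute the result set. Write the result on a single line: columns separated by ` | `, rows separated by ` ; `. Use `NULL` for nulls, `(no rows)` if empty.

Join each transactions row to its accounts via account_id.
Group joined rows by accounts.id; compute COUNT(*) per group.
HAVING: keep groups with count ≥ 3.
  1: ids {2, 3, 11, 18, 26} → COUNT(*)=5
  7: ids {4, 10, 31} → COUNT(*)=3
  10: ids {12, 19, 25} → COUNT(*)=3

Izmir | 5 ; Fresno | 3 ; Austin | 3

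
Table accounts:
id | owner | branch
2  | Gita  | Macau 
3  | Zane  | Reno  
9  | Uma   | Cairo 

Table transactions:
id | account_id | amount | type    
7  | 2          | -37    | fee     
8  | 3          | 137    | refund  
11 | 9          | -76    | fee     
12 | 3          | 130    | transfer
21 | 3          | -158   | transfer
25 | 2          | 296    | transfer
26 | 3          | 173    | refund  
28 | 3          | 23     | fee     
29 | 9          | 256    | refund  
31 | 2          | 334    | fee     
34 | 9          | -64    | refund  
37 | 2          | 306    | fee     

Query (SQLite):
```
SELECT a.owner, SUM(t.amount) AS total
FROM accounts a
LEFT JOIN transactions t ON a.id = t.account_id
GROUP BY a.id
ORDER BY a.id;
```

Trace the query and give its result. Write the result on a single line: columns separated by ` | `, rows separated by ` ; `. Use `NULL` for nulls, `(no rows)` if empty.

Gita | 899 ; Zane | 305 ; Uma | 116

LEFT JOIN keeps every accounts row; unmatched ones get NULL for transactions columns.
Group by accounts.id and compute SUM(t.amount). SUM over an all-NULL group is NULL.
  2: ids {7, 25, 31, 37} → SUM(t.amount)=899
  3: ids {8, 12, 21, 26, 28} → SUM(t.amount)=305
  9: ids {11, 29, 34} → SUM(t.amount)=116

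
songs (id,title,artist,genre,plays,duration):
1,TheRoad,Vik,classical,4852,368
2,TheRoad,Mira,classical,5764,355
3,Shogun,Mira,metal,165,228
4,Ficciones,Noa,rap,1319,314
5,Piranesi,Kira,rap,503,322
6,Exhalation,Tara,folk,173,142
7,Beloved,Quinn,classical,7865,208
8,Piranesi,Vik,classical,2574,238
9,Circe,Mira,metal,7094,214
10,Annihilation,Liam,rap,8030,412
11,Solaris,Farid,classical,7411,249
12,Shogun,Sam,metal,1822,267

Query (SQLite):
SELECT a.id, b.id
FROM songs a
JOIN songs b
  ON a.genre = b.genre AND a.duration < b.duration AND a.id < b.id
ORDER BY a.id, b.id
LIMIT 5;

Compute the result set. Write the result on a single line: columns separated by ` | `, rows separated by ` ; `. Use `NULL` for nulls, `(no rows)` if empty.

Pairs (a,b) with same genre, a.duration < b.duration, a.id < b.id.
genre groups: classical:{1,2,7,8,11} folk:{6} metal:{3,9,12} rap:{4,5,10}
Ordered by (a.id, b.id); first 5.

3 | 12 ; 4 | 5 ; 4 | 10 ; 5 | 10 ; 7 | 8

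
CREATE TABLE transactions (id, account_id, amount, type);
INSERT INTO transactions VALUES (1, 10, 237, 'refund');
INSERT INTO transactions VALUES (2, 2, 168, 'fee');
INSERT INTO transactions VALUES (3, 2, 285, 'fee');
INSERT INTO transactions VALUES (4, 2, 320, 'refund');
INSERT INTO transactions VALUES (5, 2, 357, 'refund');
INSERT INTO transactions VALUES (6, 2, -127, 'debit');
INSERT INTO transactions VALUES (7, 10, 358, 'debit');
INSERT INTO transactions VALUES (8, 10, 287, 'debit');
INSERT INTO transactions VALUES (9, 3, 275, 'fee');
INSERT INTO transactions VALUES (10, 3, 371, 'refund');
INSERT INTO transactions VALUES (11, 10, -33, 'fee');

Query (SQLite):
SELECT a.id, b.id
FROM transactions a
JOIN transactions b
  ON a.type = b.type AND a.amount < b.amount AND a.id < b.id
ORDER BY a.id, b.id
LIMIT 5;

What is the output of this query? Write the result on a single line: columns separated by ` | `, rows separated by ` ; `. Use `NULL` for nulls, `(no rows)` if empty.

1 | 4 ; 1 | 5 ; 1 | 10 ; 2 | 3 ; 2 | 9

Pairs (a,b) with same type, a.amount < b.amount, a.id < b.id.
type groups: debit:{6,7,8} fee:{2,3,9,11} refund:{1,4,5,10}
Ordered by (a.id, b.id); first 5.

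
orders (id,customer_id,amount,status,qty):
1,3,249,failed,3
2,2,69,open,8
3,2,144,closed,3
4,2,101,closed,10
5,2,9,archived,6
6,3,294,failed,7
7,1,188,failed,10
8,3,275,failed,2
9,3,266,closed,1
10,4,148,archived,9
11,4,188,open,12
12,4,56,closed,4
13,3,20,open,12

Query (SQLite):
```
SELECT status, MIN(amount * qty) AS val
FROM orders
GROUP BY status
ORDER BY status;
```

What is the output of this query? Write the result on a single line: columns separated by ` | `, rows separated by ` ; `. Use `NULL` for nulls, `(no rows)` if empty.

archived | 54 ; closed | 224 ; failed | 550 ; open | 240

For each row compute amount * qty.
Group by status; take MIN of the expression per group.
  archived: ids {5, 10} → MIN(amount * qty)=54
  closed: ids {3, 4, 9, 12} → MIN(amount * qty)=224
  failed: ids {1, 6, 7, 8} → MIN(amount * qty)=550
  open: ids {2, 11, 13} → MIN(amount * qty)=240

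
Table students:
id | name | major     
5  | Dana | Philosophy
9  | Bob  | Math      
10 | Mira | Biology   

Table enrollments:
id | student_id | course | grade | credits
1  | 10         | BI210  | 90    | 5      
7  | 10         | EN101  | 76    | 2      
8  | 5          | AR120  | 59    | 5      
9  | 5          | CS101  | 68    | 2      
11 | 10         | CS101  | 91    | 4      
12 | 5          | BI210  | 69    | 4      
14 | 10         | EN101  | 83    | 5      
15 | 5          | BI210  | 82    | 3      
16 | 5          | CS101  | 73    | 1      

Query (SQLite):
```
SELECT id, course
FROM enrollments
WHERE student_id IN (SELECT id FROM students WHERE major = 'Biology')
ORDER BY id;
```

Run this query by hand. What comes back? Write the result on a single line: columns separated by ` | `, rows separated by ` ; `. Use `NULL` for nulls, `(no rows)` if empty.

Inner query: students.id where major = 'Biology'.
Outer: keep enrollments rows whose student_id is in that set.
Inner query → {10}

1 | BI210 ; 7 | EN101 ; 11 | CS101 ; 14 | EN101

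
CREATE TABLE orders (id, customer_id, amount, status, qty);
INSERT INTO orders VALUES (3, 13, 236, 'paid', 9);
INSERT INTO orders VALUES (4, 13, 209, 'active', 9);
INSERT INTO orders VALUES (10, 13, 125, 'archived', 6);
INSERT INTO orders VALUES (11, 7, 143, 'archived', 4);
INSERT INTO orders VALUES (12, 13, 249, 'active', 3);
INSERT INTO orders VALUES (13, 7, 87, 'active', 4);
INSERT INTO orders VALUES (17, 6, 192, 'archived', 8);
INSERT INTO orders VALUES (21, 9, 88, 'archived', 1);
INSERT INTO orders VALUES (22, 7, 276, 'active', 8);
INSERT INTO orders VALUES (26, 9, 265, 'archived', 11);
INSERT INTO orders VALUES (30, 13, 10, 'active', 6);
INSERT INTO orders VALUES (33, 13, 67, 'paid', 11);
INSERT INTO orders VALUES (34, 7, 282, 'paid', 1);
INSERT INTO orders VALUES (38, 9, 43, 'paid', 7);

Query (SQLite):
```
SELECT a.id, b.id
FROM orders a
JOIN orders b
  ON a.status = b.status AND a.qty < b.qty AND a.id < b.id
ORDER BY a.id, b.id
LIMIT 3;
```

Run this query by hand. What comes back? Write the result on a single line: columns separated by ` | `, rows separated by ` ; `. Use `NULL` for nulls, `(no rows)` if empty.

3 | 33 ; 10 | 17 ; 10 | 26

Pairs (a,b) with same status, a.qty < b.qty, a.id < b.id.
status groups: active:{4,12,13,22,30} archived:{10,11,17,21,26} paid:{3,33,34,38}
Ordered by (a.id, b.id); first 3.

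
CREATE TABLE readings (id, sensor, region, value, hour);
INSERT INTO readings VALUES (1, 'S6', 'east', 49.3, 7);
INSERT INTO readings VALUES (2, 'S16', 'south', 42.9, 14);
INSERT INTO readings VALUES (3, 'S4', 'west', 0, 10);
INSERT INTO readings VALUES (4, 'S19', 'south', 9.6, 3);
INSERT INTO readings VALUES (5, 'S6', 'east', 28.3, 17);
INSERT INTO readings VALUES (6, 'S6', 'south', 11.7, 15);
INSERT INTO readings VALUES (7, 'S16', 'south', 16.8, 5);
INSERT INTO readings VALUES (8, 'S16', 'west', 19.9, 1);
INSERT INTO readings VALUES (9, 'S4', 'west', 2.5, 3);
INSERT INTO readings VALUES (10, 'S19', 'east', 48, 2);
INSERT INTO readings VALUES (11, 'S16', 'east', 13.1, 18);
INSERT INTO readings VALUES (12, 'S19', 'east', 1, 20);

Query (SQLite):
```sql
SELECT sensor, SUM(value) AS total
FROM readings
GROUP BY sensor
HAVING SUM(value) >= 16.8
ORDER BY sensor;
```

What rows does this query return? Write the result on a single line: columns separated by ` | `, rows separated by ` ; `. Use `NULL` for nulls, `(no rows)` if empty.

Partition readings by sensor; compute SUM(value) within each group.
HAVING: keep groups where SUM(value) >= 16.8.
  S16: ids {2, 7, 8, 11} → SUM(value)=92.7
  S19: ids {4, 10, 12} → SUM(value)=58.6
  S4: ids {3, 9} → SUM(value)=2.5
  S6: ids {1, 5, 6} → SUM(value)=89.3

S16 | 92.7 ; S19 | 58.6 ; S6 | 89.3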